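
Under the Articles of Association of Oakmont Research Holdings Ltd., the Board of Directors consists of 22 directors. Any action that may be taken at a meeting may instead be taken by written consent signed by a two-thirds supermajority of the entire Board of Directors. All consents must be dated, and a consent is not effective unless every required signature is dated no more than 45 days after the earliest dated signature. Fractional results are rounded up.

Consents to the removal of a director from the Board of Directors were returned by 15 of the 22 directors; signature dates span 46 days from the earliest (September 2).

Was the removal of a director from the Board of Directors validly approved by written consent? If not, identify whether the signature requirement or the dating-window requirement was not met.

Not effective — dating-window requirement not satisfied.

Signatures required: a two-thirds supermajority of 22 — 2/3 of 22 = 14.67, rounded up to 15, so 15 needed; 15 signed. Sufficient.
Dating window: the latest signature is 46 days after the earliest; the limit is 45 days. Outside the window.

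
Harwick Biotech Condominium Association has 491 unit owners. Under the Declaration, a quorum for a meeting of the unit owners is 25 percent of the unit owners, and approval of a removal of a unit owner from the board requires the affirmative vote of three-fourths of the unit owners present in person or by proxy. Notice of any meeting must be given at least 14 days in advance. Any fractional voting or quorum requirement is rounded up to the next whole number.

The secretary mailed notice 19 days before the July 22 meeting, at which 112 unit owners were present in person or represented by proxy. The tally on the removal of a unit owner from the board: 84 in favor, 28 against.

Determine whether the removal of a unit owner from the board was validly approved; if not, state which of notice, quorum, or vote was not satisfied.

Notice: 19 days given; 14 required. Satisfied.
Quorum: 25% of 491 = 122.75, rounded up to 123; 112 present. Not satisfied.
Vote: requires three-fourths of those present (112); 3/4 of 112 = 84, so 84 needed; 84 in favor. Satisfied.

Invalid — quorum requirement not satisfied.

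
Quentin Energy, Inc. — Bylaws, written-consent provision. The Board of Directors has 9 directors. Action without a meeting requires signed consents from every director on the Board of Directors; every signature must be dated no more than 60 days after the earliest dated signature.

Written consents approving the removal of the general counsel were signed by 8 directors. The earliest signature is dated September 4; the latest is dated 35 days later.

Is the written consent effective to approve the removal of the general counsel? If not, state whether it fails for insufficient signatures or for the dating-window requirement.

Signatures required: every one of 9 — unanimous means all 9, so 9 needed; 8 signed. Insufficient.
Dating window: the latest signature is 35 days after the earliest; the limit is 60 days. Within the window.

Not effective — insufficient signatures.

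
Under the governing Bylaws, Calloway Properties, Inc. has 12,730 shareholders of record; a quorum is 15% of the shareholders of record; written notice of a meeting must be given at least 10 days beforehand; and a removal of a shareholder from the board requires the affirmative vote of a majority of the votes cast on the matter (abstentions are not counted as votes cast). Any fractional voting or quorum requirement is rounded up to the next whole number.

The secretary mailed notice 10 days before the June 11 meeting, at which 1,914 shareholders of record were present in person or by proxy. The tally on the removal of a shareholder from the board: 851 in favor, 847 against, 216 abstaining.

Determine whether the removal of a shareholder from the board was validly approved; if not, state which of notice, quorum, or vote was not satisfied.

Valid — all requirements satisfied.

Notice: 10 days given; 10 required. Satisfied.
Quorum: 15% of 12,730 = 1,909.50, rounded up to 1,910; 1,914 present. Satisfied.
Vote: requires a majority of the votes cast (1,914 − 216 abstaining = 1,698); a majority of 1698 is 850, so 850 needed; 851 in favor. Satisfied.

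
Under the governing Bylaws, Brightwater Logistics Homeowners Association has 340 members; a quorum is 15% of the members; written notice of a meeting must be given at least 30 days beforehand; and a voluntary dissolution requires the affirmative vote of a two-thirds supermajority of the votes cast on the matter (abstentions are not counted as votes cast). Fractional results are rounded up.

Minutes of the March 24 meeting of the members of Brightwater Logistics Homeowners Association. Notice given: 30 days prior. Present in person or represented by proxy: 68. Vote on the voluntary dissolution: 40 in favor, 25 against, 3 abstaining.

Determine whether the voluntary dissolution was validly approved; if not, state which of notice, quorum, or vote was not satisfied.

Notice: 30 days given; 30 required. Satisfied.
Quorum: 15% of 340 = 51; 68 present. Satisfied.
Vote: requires two-thirds of the votes cast (68 − 3 abstaining = 65); 2/3 of 65 = 43.33, rounded up to 44, so 44 needed; 40 in favor. Not satisfied.

Invalid — vote requirement not satisfied.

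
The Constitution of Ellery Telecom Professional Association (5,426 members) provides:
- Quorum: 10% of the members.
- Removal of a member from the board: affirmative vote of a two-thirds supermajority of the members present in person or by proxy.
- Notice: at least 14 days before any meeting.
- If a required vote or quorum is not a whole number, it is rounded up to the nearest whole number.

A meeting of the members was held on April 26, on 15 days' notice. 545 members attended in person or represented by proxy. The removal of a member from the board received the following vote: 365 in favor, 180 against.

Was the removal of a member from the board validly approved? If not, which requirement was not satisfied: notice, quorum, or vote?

Notice: 15 days given; 14 required. Satisfied.
Quorum: 10% of 5,426 = 542.60, rounded up to 543; 545 present. Satisfied.
Vote: requires two-thirds of those present (545); 2/3 of 545 = 363.33, rounded up to 364, so 364 needed; 365 in favor. Satisfied.

Valid — all requirements satisfied.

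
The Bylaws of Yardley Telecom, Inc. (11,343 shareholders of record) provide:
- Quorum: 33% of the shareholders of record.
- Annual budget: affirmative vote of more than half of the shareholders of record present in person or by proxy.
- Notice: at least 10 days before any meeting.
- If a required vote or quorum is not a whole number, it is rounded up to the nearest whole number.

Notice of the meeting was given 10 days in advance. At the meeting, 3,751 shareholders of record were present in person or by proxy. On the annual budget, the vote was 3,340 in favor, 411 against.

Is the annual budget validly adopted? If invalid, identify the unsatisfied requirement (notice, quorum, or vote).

Valid — all requirements satisfied.

Notice: 10 days given; 10 required. Satisfied.
Quorum: 33% of 11,343 = 3,743.19, rounded up to 3,744; 3,751 present. Satisfied.
Vote: requires a majority of those present (3,751); a majority of 3751 is 1876, so 1,876 needed; 3,340 in favor. Satisfied.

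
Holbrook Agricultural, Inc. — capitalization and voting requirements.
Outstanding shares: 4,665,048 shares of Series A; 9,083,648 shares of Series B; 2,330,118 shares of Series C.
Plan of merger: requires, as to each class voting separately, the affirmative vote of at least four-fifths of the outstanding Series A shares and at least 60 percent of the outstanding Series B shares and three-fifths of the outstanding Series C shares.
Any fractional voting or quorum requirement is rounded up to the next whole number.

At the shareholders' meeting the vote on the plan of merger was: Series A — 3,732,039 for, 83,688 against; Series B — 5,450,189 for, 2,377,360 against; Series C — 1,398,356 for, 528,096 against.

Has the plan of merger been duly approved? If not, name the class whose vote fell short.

Approved — every class gave the required vote.

Series A: 4/5 of 4665048 = 3732038.40, rounded up to 3732039; 3,732,039 required, 3,732,039 in favor — approved.
Series B: 3/5 of 9083648 = 5450188.80, rounded up to 5450189; 5,450,189 required, 5,450,189 in favor — approved.
Series C: 3/5 of 2330118 = 1398070.80, rounded up to 1398071; 1,398,071 required, 1,398,356 in favor — approved.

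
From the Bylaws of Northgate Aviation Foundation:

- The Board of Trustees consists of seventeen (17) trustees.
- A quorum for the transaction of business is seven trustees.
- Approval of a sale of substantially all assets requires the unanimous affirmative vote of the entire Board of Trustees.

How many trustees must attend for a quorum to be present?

The quorum is fixed at 7.

7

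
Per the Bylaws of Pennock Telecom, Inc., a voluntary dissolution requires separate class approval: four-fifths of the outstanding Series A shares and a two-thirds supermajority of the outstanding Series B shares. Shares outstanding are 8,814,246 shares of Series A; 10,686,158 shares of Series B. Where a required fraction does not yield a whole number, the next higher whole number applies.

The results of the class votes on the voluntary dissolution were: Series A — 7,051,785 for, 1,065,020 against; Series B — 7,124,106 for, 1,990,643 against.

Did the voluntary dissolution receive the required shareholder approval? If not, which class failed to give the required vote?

Approved — every class gave the required vote.

Series A: 4/5 of 8814246 = 7051396.80, rounded up to 7051397; 7,051,397 required, 7,051,785 in favor — approved.
Series B: 2/3 of 10686158 = 7124105.33, rounded up to 7124106; 7,124,106 required, 7,124,106 in favor — approved.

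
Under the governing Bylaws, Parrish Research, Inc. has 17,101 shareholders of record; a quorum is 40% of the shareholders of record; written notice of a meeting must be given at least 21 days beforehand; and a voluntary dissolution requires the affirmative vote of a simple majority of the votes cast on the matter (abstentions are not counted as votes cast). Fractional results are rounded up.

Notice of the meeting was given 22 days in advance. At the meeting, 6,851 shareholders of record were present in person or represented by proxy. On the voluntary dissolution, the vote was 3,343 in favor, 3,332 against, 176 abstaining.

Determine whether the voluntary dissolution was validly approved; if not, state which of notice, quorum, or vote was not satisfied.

Valid — all requirements satisfied.

Notice: 22 days given; 21 required. Satisfied.
Quorum: 40% of 17,101 = 6,840.40, rounded up to 6,841; 6,851 present. Satisfied.
Vote: requires a majority of the votes cast (6,851 − 176 abstaining = 6,675); a majority of 6675 is 3338, so 3,338 needed; 3,343 in favor. Satisfied.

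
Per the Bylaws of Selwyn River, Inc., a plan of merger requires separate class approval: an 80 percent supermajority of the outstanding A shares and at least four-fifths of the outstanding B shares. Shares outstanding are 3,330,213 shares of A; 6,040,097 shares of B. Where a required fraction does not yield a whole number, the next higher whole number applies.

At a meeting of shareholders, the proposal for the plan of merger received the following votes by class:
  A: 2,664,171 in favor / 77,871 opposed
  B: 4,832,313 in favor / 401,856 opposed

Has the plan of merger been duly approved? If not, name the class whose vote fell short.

Approved — every class gave the required vote.

A: 4/5 of 3330213 = 2664170.40, rounded up to 2664171; 2,664,171 required, 2,664,171 in favor — approved.
B: 4/5 of 6040097 = 4832077.60, rounded up to 4832078; 4,832,078 required, 4,832,313 in favor — approved.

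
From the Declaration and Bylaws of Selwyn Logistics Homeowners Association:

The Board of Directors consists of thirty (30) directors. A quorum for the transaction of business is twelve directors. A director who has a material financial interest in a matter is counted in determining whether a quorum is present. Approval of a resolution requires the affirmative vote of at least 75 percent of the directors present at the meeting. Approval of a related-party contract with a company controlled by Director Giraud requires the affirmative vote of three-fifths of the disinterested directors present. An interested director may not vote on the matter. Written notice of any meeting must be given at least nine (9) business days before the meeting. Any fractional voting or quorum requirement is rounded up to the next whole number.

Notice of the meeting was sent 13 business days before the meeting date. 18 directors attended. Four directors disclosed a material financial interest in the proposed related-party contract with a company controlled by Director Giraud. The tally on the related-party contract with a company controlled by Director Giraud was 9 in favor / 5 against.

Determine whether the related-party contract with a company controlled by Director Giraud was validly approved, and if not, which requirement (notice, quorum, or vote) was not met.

Valid — all requirements satisfied.

Notice: 13 business days given; 9 required (13 ≥ 9). Satisfied.
Quorum: 18 present (interested directors count toward quorum); quorum is 12. Satisfied.
Vote: the related-party contract with a company controlled by Director Giraud requires three-fifths of the disinterested directors present (18 − 4 = 14). 3/5 of 14 = 8.40, rounded up to 9, so 9 affirmative votes are needed; 9 voted in favor. Satisfied.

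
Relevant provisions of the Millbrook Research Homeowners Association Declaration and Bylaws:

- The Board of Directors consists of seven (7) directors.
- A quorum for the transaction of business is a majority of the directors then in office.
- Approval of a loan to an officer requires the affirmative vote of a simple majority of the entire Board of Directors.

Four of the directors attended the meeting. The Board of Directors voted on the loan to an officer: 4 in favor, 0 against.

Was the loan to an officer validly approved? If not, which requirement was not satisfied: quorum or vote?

Quorum: 4 present; quorum is 4. Satisfied.
Vote: the loan to an officer requires a majority of the entire Board of Directors (7). A majority of 7 is 4, so 4 affirmative votes are needed; 4 voted in favor. Satisfied.

Valid — all requirements satisfied.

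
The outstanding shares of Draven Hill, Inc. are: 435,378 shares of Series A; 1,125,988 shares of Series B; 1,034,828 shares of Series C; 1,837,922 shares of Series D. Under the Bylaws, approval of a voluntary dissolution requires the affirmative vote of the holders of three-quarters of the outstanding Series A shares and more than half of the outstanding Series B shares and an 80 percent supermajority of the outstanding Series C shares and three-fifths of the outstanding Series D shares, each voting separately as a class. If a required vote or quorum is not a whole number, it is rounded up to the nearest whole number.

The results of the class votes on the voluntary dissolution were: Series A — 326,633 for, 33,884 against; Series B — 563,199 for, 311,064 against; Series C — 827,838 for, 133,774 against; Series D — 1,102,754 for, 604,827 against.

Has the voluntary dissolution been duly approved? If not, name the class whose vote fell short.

Series A: 3/4 of 435378 = 326533.50, rounded up to 326534; 326,534 required, 326,633 in favor — approved.
Series B: a majority of 1125988 is 562995; 562,995 required, 563,199 in favor — approved.
Series C: 4/5 of 1034828 = 827862.40, rounded up to 827863; 827,863 required, 827,838 in favor — not approved.
Series D: 3/5 of 1837922 = 1102753.20, rounded up to 1102754; 1,102,754 required, 1,102,754 in favor — approved.

Not approved — the Series C shares did not give the required vote.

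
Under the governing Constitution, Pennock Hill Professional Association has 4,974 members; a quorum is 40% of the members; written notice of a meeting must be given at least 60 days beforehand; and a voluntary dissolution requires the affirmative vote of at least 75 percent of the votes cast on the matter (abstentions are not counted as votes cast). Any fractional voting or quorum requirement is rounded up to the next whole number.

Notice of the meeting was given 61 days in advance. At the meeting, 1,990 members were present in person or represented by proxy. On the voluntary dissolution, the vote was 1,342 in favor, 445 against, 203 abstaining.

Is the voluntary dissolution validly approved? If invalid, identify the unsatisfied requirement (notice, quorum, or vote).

Valid — all requirements satisfied.

Notice: 61 days given; 60 required. Satisfied.
Quorum: 40% of 4,974 = 1,989.60, rounded up to 1,990; 1,990 present. Satisfied.
Vote: requires three-fourths of the votes cast (1,990 − 203 abstaining = 1,787); 3/4 of 1787 = 1340.25, rounded up to 1341, so 1,341 needed; 1,342 in favor. Satisfied.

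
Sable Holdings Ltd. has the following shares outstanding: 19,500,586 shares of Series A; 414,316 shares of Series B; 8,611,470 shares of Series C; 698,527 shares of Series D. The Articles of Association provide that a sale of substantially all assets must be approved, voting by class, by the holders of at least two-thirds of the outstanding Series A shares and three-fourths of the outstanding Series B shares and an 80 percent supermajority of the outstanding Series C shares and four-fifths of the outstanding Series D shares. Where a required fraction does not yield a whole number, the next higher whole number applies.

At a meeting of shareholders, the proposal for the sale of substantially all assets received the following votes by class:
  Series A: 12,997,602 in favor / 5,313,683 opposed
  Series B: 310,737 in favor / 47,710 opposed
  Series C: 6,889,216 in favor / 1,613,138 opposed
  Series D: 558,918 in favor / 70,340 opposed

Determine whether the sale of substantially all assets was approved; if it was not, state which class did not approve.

Series A: 2/3 of 19500586 = 13000390.67, rounded up to 13000391; 13,000,391 required, 12,997,602 in favor — not approved.
Series B: 3/4 of 414316 = 310737; 310,737 required, 310,737 in favor — approved.
Series C: 4/5 of 8611470 = 6889176; 6,889,176 required, 6,889,216 in favor — approved.
Series D: 4/5 of 698527 = 558821.60, rounded up to 558822; 558,822 required, 558,918 in favor — approved.

Not approved — the Series A shares did not give the required vote.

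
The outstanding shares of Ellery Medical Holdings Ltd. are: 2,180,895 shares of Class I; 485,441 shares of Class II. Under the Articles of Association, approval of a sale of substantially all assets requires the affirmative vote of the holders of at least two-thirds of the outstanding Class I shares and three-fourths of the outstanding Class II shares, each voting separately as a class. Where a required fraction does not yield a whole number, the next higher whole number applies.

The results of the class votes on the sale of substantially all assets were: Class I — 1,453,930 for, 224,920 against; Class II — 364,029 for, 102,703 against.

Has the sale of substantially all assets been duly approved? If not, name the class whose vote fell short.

Class I: 2/3 of 2180895 = 1453930; 1,453,930 required, 1,453,930 in favor — approved.
Class II: 3/4 of 485441 = 364080.75, rounded up to 364081; 364,081 required, 364,029 in favor — not approved.

Not approved — the Class II shares did not give the required vote.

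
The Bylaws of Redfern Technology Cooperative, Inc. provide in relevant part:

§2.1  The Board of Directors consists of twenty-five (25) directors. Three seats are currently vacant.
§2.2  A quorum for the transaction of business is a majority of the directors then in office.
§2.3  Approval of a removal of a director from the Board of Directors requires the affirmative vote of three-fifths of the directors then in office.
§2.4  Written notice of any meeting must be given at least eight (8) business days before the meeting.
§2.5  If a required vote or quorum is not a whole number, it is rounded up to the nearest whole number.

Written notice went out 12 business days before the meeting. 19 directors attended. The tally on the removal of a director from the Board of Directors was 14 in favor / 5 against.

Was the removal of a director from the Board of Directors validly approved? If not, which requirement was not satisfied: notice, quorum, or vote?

Notice: 12 business days given; 8 required (12 ≥ 8). Satisfied.
Quorum: 19 present; quorum is 12. Satisfied.
Vote: the removal of a director from the Board of Directors requires three-fifths of the directors then in office (22). 3/5 of 22 = 13.20, rounded up to 14, so 14 affirmative votes are needed; 14 voted in favor. Satisfied.

Valid — all requirements satisfied.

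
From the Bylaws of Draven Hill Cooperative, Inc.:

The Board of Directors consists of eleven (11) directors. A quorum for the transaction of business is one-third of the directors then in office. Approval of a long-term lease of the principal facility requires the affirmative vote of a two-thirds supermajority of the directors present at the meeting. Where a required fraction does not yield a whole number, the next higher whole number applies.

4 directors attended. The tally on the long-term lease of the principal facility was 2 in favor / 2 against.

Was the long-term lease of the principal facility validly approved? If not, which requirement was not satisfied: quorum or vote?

Invalid — vote requirement not satisfied.

Quorum: 4 present; quorum is 4. Satisfied.
Vote: the long-term lease of the principal facility requires two-thirds of the directors present (4). 2/3 of 4 = 2.67, rounded up to 3, so 3 affirmative votes are needed; 2 voted in favor. Not satisfied.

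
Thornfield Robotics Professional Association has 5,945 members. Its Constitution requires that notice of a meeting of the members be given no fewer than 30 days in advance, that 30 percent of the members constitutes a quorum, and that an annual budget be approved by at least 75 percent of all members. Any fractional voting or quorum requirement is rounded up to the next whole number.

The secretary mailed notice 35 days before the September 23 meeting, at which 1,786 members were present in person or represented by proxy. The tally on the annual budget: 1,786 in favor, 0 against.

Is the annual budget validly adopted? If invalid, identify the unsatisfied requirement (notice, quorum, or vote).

Notice: 35 days given; 30 required. Satisfied.
Quorum: 30% of 5,945 = 1,783.50, rounded up to 1,784; 1,786 present. Satisfied.
Vote: requires three-fourths of all members (5,945); 3/4 of 5945 = 4458.75, rounded up to 4459, so 4,459 needed; 1,786 in favor. Not satisfied.

Invalid — vote requirement not satisfied.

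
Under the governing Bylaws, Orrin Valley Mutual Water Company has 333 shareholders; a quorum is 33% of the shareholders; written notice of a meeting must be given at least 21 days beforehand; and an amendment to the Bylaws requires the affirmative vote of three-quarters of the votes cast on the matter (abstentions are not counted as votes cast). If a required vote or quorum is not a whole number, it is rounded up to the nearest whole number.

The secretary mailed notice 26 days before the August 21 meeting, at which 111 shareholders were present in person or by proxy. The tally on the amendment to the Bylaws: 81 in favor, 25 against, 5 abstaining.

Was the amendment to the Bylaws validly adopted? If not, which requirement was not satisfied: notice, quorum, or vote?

Valid — all requirements satisfied.

Notice: 26 days given; 21 required. Satisfied.
Quorum: 33% of 333 = 109.89, rounded up to 110; 111 present. Satisfied.
Vote: requires three-fourths of the votes cast (111 − 5 abstaining = 106); 3/4 of 106 = 79.50, rounded up to 80, so 80 needed; 81 in favor. Satisfied.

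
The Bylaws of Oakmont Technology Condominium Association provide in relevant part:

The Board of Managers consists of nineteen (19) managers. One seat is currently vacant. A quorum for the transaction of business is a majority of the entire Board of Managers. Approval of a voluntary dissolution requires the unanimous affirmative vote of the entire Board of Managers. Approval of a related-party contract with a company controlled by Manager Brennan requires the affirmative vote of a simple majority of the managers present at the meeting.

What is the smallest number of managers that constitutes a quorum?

A majority of 19 is 10.

10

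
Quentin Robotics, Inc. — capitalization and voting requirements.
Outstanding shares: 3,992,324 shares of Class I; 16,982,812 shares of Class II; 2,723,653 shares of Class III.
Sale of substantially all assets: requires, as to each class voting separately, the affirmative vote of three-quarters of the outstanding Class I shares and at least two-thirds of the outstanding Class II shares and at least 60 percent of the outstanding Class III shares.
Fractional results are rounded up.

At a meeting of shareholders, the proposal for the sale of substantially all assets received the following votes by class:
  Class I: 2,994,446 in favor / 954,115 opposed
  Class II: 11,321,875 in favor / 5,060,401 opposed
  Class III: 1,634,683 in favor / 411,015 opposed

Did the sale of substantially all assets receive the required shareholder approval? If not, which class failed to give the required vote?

Approved — every class gave the required vote.

Class I: 3/4 of 3992324 = 2994243; 2,994,243 required, 2,994,446 in favor — approved.
Class II: 2/3 of 16982812 = 11321874.67, rounded up to 11321875; 11,321,875 required, 11,321,875 in favor — approved.
Class III: 3/5 of 2723653 = 1634191.80, rounded up to 1634192; 1,634,192 required, 1,634,683 in favor — approved.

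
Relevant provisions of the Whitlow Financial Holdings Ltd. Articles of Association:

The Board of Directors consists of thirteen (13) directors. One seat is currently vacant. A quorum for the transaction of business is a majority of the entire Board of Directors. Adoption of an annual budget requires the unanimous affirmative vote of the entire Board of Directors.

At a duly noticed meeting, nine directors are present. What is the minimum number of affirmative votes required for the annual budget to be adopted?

13

The annual budget requires the unanimous vote of the entire Board of Directors (13).
Unanimous means all 13.
(Only 9 can vote, so the annual budget cannot pass at this meeting, but the required vote is still 13.)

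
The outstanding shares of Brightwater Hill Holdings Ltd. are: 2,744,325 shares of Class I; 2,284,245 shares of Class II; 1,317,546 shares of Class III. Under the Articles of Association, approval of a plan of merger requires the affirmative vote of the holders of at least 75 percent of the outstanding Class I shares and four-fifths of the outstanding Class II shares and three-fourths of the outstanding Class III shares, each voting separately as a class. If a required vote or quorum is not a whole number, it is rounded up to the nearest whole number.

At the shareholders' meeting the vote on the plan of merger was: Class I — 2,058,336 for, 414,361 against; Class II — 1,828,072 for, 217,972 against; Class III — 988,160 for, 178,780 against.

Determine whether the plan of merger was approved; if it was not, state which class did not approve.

Approved — every class gave the required vote.

Class I: 3/4 of 2744325 = 2058243.75, rounded up to 2058244; 2,058,244 required, 2,058,336 in favor — approved.
Class II: 4/5 of 2284245 = 1827396; 1,827,396 required, 1,828,072 in favor — approved.
Class III: 3/4 of 1317546 = 988159.50, rounded up to 988160; 988,160 required, 988,160 in favor — approved.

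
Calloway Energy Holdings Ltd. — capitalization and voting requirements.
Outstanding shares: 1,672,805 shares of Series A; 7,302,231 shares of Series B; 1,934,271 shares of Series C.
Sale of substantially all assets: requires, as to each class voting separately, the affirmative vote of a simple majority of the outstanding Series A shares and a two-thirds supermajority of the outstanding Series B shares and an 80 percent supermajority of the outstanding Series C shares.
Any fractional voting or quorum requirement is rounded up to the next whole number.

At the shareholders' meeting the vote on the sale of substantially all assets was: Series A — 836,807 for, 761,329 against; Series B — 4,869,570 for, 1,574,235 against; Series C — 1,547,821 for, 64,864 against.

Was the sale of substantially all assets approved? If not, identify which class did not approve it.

Series A: a majority of 1672805 is 836403; 836,403 required, 836,807 in favor — approved.
Series B: 2/3 of 7302231 = 4868154; 4,868,154 required, 4,869,570 in favor — approved.
Series C: 4/5 of 1934271 = 1547416.80, rounded up to 1547417; 1,547,417 required, 1,547,821 in favor — approved.

Approved — every class gave the required vote.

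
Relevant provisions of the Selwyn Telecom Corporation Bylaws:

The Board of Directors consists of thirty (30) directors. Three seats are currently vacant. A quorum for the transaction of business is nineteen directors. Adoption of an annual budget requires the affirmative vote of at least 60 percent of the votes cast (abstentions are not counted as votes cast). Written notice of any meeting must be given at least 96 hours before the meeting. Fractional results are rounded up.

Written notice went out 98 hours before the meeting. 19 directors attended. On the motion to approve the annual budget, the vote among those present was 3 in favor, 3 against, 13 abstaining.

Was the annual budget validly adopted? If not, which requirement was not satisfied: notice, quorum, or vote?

Invalid — vote requirement not satisfied.

Notice: 98 hours given; 96 required (98 ≥ 96). Satisfied.
Quorum: 19 present; quorum is 19. Satisfied.
Vote: the annual budget requires three-fifths of the votes cast (19 present − 13 abstaining = 6). 3/5 of 6 = 3.60, rounded up to 4, so 4 affirmative votes are needed; 3 voted in favor. Not satisfied.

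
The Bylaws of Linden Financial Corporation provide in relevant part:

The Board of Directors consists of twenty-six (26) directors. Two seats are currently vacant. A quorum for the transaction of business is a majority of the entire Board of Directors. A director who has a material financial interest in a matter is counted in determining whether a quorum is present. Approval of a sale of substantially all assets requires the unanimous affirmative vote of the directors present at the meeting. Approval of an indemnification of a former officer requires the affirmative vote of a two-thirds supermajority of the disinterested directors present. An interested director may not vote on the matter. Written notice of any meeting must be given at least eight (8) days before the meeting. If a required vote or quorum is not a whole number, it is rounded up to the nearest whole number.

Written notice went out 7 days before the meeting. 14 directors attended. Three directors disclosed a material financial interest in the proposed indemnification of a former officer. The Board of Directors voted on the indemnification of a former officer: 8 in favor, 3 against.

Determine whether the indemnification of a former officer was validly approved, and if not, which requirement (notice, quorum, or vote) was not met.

Invalid — notice requirement not satisfied.

Notice: 7 days given; 8 required (7 < 8). Not satisfied.
Quorum: 14 present (interested directors count toward quorum); quorum is 14. Satisfied.
Vote: the indemnification of a former officer requires two-thirds of the disinterested directors present (14 − 3 = 11). 2/3 of 11 = 7.33, rounded up to 8, so 8 affirmative votes are needed; 8 voted in favor. Satisfied.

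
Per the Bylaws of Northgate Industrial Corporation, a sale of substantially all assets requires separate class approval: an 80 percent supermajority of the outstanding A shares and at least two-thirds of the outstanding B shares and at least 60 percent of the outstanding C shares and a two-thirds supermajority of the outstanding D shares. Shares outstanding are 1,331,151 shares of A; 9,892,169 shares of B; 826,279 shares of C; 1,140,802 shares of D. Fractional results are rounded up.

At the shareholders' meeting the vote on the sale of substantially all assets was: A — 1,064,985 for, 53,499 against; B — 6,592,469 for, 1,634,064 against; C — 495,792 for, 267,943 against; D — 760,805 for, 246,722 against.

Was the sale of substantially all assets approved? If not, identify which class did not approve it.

A: 4/5 of 1331151 = 1064920.80, rounded up to 1064921; 1,064,921 required, 1,064,985 in favor — approved.
B: 2/3 of 9892169 = 6594779.33, rounded up to 6594780; 6,594,780 required, 6,592,469 in favor — not approved.
C: 3/5 of 826279 = 495767.40, rounded up to 495768; 495,768 required, 495,792 in favor — approved.
D: 2/3 of 1140802 = 760534.67, rounded up to 760535; 760,535 required, 760,805 in favor — approved.

Not approved — the B shares did not give the required vote.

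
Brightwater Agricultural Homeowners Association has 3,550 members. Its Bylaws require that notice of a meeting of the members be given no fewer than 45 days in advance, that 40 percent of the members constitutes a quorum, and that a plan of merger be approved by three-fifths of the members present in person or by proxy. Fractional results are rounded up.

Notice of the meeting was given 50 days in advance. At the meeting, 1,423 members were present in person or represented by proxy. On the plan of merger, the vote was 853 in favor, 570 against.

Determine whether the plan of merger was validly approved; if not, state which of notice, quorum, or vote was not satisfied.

Notice: 50 days given; 45 required. Satisfied.
Quorum: 40% of 3,550 = 1,420; 1,423 present. Satisfied.
Vote: requires three-fifths of those present (1,423); 3/5 of 1423 = 853.80, rounded up to 854, so 854 needed; 853 in favor. Not satisfied.

Invalid — vote requirement not satisfied.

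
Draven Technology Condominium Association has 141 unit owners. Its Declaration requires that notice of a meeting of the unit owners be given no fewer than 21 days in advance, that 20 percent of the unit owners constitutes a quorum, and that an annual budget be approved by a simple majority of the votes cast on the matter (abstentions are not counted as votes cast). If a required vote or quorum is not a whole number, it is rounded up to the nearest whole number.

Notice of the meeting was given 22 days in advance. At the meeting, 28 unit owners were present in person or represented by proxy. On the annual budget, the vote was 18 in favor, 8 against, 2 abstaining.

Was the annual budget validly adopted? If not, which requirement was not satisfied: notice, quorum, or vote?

Invalid — quorum requirement not satisfied.

Notice: 22 days given; 21 required. Satisfied.
Quorum: 20% of 141 = 28.20, rounded up to 29; 28 present. Not satisfied.
Vote: requires a majority of the votes cast (28 − 2 abstaining = 26); a majority of 26 is 14, so 14 needed; 18 in favor. Satisfied.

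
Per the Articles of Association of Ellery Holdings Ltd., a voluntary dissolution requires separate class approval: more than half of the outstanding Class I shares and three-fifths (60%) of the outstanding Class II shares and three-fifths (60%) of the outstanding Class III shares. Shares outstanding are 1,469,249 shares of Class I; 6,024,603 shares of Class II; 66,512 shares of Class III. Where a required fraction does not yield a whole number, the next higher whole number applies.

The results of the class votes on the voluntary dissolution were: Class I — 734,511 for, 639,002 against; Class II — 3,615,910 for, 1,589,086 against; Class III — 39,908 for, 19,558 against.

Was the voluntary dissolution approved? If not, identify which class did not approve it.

Not approved — the Class I shares did not give the required vote.

Class I: a majority of 1469249 is 734625; 734,625 required, 734,511 in favor — not approved.
Class II: 3/5 of 6024603 = 3614761.80, rounded up to 3614762; 3,614,762 required, 3,615,910 in favor — approved.
Class III: 3/5 of 66512 = 39907.20, rounded up to 39908; 39,908 required, 39,908 in favor — approved.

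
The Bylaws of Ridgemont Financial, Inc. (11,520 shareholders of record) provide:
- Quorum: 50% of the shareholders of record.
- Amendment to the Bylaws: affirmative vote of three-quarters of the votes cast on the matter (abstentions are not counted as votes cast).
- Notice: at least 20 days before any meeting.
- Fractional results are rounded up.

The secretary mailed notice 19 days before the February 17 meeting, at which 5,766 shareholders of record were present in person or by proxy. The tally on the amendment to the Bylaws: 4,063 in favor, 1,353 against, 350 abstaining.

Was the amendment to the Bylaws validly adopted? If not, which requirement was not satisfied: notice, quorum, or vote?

Notice: 19 days given; 20 required. Not satisfied.
Quorum: 50% of 11,520 = 5,760; 5,766 present. Satisfied.
Vote: requires three-fourths of the votes cast (5,766 − 350 abstaining = 5,416); 3/4 of 5416 = 4062, so 4,062 needed; 4,063 in favor. Satisfied.

Invalid — notice requirement not satisfied.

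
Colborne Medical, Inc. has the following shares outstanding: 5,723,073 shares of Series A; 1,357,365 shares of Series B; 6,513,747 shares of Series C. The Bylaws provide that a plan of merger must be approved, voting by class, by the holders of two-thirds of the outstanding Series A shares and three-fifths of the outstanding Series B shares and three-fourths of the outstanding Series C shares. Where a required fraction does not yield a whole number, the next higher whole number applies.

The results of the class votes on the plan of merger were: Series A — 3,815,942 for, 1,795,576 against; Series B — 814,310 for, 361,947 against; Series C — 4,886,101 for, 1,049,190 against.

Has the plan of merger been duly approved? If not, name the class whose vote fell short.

Not approved — the Series B shares did not give the required vote.

Series A: 2/3 of 5723073 = 3815382; 3,815,382 required, 3,815,942 in favor — approved.
Series B: 3/5 of 1357365 = 814419; 814,419 required, 814,310 in favor — not approved.
Series C: 3/4 of 6513747 = 4885310.25, rounded up to 4885311; 4,885,311 required, 4,886,101 in favor — approved.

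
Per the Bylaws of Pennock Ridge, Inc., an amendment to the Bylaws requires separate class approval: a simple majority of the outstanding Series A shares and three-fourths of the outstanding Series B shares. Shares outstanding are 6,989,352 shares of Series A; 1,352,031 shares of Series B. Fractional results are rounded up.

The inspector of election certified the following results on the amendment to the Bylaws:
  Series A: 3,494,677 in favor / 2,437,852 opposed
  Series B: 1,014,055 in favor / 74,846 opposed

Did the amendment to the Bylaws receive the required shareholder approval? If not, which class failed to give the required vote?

Approved — every class gave the required vote.

Series A: a majority of 6989352 is 3494677; 3,494,677 required, 3,494,677 in favor — approved.
Series B: 3/4 of 1352031 = 1014023.25, rounded up to 1014024; 1,014,024 required, 1,014,055 in favor — approved.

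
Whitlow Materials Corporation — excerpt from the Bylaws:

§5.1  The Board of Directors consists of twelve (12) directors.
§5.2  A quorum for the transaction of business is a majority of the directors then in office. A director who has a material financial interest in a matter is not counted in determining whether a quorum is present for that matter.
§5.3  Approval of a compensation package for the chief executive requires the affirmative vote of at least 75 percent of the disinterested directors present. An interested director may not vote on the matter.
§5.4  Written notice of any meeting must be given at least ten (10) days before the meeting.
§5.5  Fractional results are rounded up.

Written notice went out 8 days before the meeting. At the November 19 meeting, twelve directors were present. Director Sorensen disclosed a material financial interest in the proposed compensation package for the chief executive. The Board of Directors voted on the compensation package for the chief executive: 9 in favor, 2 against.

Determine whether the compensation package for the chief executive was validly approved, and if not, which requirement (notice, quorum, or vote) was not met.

Notice: 8 days given; 10 required (8 < 10). Not satisfied.
Quorum: 12 present, but the 1 interested director does not count, leaving 11. Quorum is 7. Satisfied.
Vote: the compensation package for the chief executive requires three-fourths of the disinterested directors present (12 − 1 = 11). 3/4 of 11 = 8.25, rounded up to 9, so 9 affirmative votes are needed; 9 voted in favor. Satisfied.

Invalid — notice requirement not satisfied.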